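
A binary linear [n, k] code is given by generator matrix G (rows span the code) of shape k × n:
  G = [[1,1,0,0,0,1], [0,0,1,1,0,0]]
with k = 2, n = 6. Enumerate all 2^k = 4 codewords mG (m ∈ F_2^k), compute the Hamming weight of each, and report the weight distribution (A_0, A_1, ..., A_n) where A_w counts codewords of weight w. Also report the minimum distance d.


Weight distribution: A_0 = 1, A_2 = 1, A_3 = 1, A_5 = 1. Minimum distance d = 2.

Enumerate all 2^2 = 4 messages m ∈ F_2^2.
For each, compute codeword c = mG in F_2^6, then tally its weight.
  m = 00 → c = 000000, weight = 0.
  m = 10 → c = 110001, weight = 3.
  m = 01 → c = 001100, weight = 2.
  m = 11 → c = 111101, weight = 5.
Tally weights:
  weight 0: 1 codewords.
  weight 2: 1 codewords.
  weight 3: 1 codewords.
  weight 5: 1 codewords.
Minimum distance d = smallest w > 0 with A_w > 0 = 2.
Sanity: Σ A_w = 4 = 2^2 = 4 ✓.


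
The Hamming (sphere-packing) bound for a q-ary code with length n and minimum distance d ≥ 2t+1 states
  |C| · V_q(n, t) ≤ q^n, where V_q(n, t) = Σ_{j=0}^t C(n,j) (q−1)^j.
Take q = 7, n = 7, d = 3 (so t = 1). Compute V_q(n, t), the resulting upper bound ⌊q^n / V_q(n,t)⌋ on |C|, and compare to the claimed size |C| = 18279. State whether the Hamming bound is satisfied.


V_q(n, t) = 43, q^n = 823543, Hamming bound = 19152, |C| = 18279 ≤ bound (satisfied).

Step 1: Compute V_q(n, t) = Σ_{j=0}^1 C(n, j) (q−1)^j.
  j = 0: C(7,0)·(6)^0 = 1·1 = 1.
  j = 1: C(7,1)·(6)^1 = 7·6 = 42.
  V_q(n, t) = 1 + 42 = 43.
Step 2: q^n = 7^7 = 823543.
Step 3: Hamming bound ⌊q^n / V_q(n,t)⌋ = ⌊823543/43⌋ = 19152.
Step 4: Compare |C| = 18279 to 19152: satisfied.
The claimed |C| lies below the Hamming bound.


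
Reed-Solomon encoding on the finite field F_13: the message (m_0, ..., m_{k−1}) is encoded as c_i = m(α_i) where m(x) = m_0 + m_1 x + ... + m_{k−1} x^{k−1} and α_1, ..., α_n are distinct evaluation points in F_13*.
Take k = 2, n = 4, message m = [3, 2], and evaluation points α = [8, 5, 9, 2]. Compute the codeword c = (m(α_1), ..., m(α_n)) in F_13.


c = [6, 0, 8, 7]

Message polynomial: m(x) = 3 + 2·x (mod 13).
For each evaluation point α_i, compute m(α_i) mod 13:
  α_1 = 8: Horner steps 2 → 6, so m(8) = 6.
  α_2 = 5: Horner steps 2 → 0, so m(5) = 0.
  α_3 = 9: Horner steps 2 → 8, so m(9) = 8.
  α_4 = 2: Horner steps 2 → 7, so m(2) = 7.
Codeword c = [6, 0, 8, 7] ∈ F_13^4.


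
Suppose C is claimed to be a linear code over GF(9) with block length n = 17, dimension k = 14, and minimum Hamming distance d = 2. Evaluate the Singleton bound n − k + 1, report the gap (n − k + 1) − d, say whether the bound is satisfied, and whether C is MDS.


Singleton RHS = n − k + 1 = 4, slack = 2, bound satisfied, not MDS.

Singleton bound: d ≤ n − k + 1.
Here n = 17, k = 14, so n − k + 1 = 4.
Given d = 2, check d ≤ 4: YES.
Slack = (n − k + 1) − d = 2.
The code is NOT MDS (slack = 2 > 0).
Description: the claimed parameters are [17, 14, 2]_9; such a code would be non-MDS.


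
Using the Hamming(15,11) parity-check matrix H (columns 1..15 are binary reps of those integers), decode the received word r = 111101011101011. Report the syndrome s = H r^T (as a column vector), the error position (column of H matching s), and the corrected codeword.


s = (0, 1, 0, 0)^T, error position = 4, corrected codeword c = 111001011101011

Compute s = H r^T mod 2 one row at a time:
  s_1 = 1 + 1 + 1 + 0 + 1 + 0 + 1 + 1 = 6 ≡ 0 (mod 2).
  s_2 = 1 + 0 + 1 + 0 + 1 + 0 + 1 + 1 = 5 ≡ 1 (mod 2).
  s_3 = 1 + 1 + 1 + 0 + 1 + 0 + 1 + 1 = 6 ≡ 0 (mod 2).
  s_4 = 1 + 1 + 0 + 0 + 1 + 0 + 0 + 1 = 4 ≡ 0 (mod 2).
s = (0, 1, 0, 0)^T — this equals column 4 of H (binary 0100), so error is at position 4.
Correct: flip bit 4 of r = 111101011101011 to get c = 111001011101011.


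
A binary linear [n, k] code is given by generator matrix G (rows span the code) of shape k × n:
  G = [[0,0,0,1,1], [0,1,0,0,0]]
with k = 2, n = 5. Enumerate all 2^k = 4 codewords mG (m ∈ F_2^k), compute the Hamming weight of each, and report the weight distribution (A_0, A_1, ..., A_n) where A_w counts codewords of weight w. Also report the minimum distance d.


Weight distribution: A_0 = 1, A_1 = 1, A_2 = 1, A_3 = 1. Minimum distance d = 1.

Enumerate all 2^2 = 4 messages m ∈ F_2^2.
For each, compute codeword c = mG in F_2^5, then tally its weight.
  m = 00 → c = 00000, weight = 0.
  m = 10 → c = 00011, weight = 2.
  m = 01 → c = 01000, weight = 1.
  m = 11 → c = 01011, weight = 3.
Tally weights:
  weight 0: 1 codewords.
  weight 1: 1 codewords.
  weight 2: 1 codewords.
  weight 3: 1 codewords.
Minimum distance d = smallest w > 0 with A_w > 0 = 1.
Sanity: Σ A_w = 4 = 2^2 = 4 ✓.


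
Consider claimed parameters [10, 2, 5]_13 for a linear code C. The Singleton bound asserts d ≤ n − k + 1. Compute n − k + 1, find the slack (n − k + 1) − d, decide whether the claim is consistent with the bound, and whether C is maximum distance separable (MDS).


Singleton RHS = n − k + 1 = 9, slack = 4, bound satisfied, not MDS.

Singleton bound: d ≤ n − k + 1.
Here n = 10, k = 2, so n − k + 1 = 9.
Given d = 5, check d ≤ 9: YES.
Slack = (n − k + 1) − d = 4.
The code is NOT MDS (slack = 4 > 0).
Description: the claimed parameters are [10, 2, 5]_13; such a code would be non-MDS.


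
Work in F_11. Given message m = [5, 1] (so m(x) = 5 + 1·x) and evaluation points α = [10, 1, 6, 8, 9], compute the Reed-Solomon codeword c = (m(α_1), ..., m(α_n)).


c = [4, 6, 0, 2, 3]

Message polynomial: m(x) = 5 + 1·x (mod 11).
For each evaluation point α_i, compute m(α_i) mod 11:
  α_1 = 10: Horner steps 1 → 4, so m(10) = 4.
  α_2 = 1: Horner steps 1 → 6, so m(1) = 6.
  α_3 = 6: Horner steps 1 → 0, so m(6) = 0.
  α_4 = 8: Horner steps 1 → 2, so m(8) = 2.
  α_5 = 9: Horner steps 1 → 3, so m(9) = 3.
Codeword c = [4, 6, 0, 2, 3] ∈ F_11^5.


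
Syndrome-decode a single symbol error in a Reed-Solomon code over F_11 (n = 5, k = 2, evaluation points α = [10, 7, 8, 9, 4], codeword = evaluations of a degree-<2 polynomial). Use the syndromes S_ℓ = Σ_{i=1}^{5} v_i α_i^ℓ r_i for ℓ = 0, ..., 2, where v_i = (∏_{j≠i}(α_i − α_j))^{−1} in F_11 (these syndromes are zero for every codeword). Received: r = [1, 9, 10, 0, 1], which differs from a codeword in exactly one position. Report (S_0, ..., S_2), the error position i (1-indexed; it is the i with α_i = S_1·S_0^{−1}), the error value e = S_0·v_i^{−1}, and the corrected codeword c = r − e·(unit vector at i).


S = (9, 3, 1), error at position 5, error magnitude e = 6, c = [1, 9, 10, 0, 6].

Step 1: column multipliers v_i = (∏_{j≠i}(α_i − α_j))^{−1} mod 11.
  i = 1 (α = 10): (10−7)(10−8)(10−9)(10−4) = 3·2·1·6 = 36 ≡ 3, so v_1 = 3^{−1} = 4 (mod 11).
  i = 2 (α = 7): (7−10)(7−8)(7−9)(7−4) = (−3)·(−1)·(−2)·3 = −18 ≡ 4, so v_2 = 4^{−1} = 3 (mod 11).
  i = 3 (α = 8): (8−10)(8−7)(8−9)(8−4) = (−2)·1·(−1)·4 = 8 ≡ 8, so v_3 = 8^{−1} = 7 (mod 11).
  i = 4 (α = 9): (9−10)(9−7)(9−8)(9−4) = (−1)·2·1·5 = −10 ≡ 1, so v_4 = 1^{−1} = 1 (mod 11).
  i = 5 (α = 4): (4−10)(4−7)(4−8)(4−9) = (−6)·(−3)·(−4)·(−5) = 360 ≡ 8, so v_5 = 8^{−1} = 7 (mod 11).
  v = [4, 3, 7, 1, 7].
Step 2: syndromes of r = [1, 9, 10, 0, 1] (all sums mod 11).
  S_0 = Σ v_i r_i = 4·1 + 3·9 + 7·10 + 1·0 + 7·1 = 108 ≡ 9.
  S_1 = Σ v_i α_i r_i = 4·10·1 + 3·7·9 + 7·8·10 + 1·9·0 + 7·4·1 = 817 ≡ 3.
  α_i^2 mod 11 = [1, 5, 9, 4, 5].
  S_2 = Σ v_i α_i^2 r_i = 4·1·1 + 3·5·9 + 7·9·10 + 1·4·0 + 7·5·1 = 804 ≡ 1.
  S = (9, 3, 1) ≠ 0, so r is not a codeword (an error is present).
Step 3: locate the error. For a single error e at position i, S_ℓ = v_i·e·α_i^ℓ, so α_err = S_1/S_0.
  S_0^{−1} = 9^{−1} = 5 (mod 11), so α_err = 3·5 = 15 ≡ 4 = α_5. Error position i = 5.
  Consistency check: S_2/S_1 = 1·4 = 4 ≡ 4 = α_err ✓ (single-error assumption holds).
Step 4: error magnitude e = S_0/v_5 = S_0·∏_{j≠5}(α_5 − α_j) = 9·8 = 72 ≡ 6 (mod 11).
Step 5: correct position 5: c_5 = r_5 − e = 1 − 6 ≡ 6 (mod 11). Hence c = [1, 9, 10, 0, 6].
  Check: interpolating c through the α_i gives m(x) = 2 + 1·x (degree < 2) with m(α_i) = c_i for every i, so c is indeed a codeword.


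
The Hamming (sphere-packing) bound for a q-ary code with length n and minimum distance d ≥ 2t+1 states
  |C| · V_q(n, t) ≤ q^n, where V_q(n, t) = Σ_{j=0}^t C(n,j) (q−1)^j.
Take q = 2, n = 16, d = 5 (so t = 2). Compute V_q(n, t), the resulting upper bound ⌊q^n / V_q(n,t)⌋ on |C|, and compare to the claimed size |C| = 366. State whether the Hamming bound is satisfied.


V_q(n, t) = 137, q^n = 65536, Hamming bound = 478, |C| = 366 ≤ bound (satisfied).

Step 1: Compute V_q(n, t) = Σ_{j=0}^2 C(n, j) (q−1)^j.
  j = 0: C(16,0)·(1)^0 = 1·1 = 1.
  j = 1: C(16,1)·(1)^1 = 16·1 = 16.
  j = 2: C(16,2)·(1)^2 = 120·1 = 120.
  V_q(n, t) = 1 + 16 + 120 = 137.
Step 2: q^n = 2^16 = 65536.
Step 3: Hamming bound ⌊q^n / V_q(n,t)⌋ = ⌊65536/137⌋ = 478.
Step 4: Compare |C| = 366 to 478: satisfied.
The claimed |C| lies below the Hamming bound.


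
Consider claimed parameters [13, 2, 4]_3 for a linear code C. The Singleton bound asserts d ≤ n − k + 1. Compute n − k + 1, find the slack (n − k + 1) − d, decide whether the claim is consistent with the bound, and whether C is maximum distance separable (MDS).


Singleton RHS = n − k + 1 = 12, slack = 8, bound satisfied, not MDS.

Singleton bound: d ≤ n − k + 1.
Here n = 13, k = 2, so n − k + 1 = 12.
Given d = 4, check d ≤ 12: YES.
Slack = (n − k + 1) − d = 8.
The code is NOT MDS (slack = 8 > 0).
Description: the claimed parameters are [13, 2, 4]_3; such a code would be non-MDS.


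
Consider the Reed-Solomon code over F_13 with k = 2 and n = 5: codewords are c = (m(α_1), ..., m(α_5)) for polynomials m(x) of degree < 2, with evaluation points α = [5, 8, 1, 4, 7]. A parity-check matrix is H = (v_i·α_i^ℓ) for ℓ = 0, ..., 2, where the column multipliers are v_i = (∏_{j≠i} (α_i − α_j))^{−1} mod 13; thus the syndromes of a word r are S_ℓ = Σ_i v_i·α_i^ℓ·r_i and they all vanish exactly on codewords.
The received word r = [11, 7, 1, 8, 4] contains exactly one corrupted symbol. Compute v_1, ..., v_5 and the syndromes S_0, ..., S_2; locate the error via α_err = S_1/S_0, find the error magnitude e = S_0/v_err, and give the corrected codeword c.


S = (8, 8, 8), error at position 3, error magnitude e = 2, c = [11, 7, 12, 8, 4].

Step 1: column multipliers v_i = (∏_{j≠i}(α_i − α_j))^{−1} mod 13.
  i = 1 (α = 5): (5−8)(5−1)(5−4)(5−7) = (−3)·4·1·(−2) = 24 ≡ 11, so v_1 = 11^{−1} = 6 (mod 13).
  i = 2 (α = 8): (8−5)(8−1)(8−4)(8−7) = 3·7·4·1 = 84 ≡ 6, so v_2 = 6^{−1} = 11 (mod 13).
  i = 3 (α = 1): (1−5)(1−8)(1−4)(1−7) = (−4)·(−7)·(−3)·(−6) = 504 ≡ 10, so v_3 = 10^{−1} = 4 (mod 13).
  i = 4 (α = 4): (4−5)(4−8)(4−1)(4−7) = (−1)·(−4)·3·(−3) = −36 ≡ 3, so v_4 = 3^{−1} = 9 (mod 13).
  i = 5 (α = 7): (7−5)(7−8)(7−1)(7−4) = 2·(−1)·6·3 = −36 ≡ 3, so v_5 = 3^{−1} = 9 (mod 13).
  v = [6, 11, 4, 9, 9].
Step 2: syndromes of r = [11, 7, 1, 8, 4] (all sums mod 13).
  S_0 = Σ v_i r_i = 6·11 + 11·7 + 4·1 + 9·8 + 9·4 = 255 ≡ 8.
  S_1 = Σ v_i α_i r_i = 6·5·11 + 11·8·7 + 4·1·1 + 9·4·8 + 9·7·4 = 1490 ≡ 8.
  α_i^2 mod 13 = [12, 12, 1, 3, 10].
  S_2 = Σ v_i α_i^2 r_i = 6·12·11 + 11·12·7 + 4·1·1 + 9·3·8 + 9·10·4 = 2296 ≡ 8.
  S = (8, 8, 8) ≠ 0, so r is not a codeword (an error is present).
Step 3: locate the error. For a single error e at position i, S_ℓ = v_i·e·α_i^ℓ, so α_err = S_1/S_0.
  S_0^{−1} = 8^{−1} = 5 (mod 13), so α_err = 8·5 = 40 ≡ 1 = α_3. Error position i = 3.
  Consistency check: S_2/S_1 = 8·5 = 40 ≡ 1 = α_err ✓ (single-error assumption holds).
Step 4: error magnitude e = S_0/v_3 = S_0·∏_{j≠3}(α_3 − α_j) = 8·10 = 80 ≡ 2 (mod 13).
Step 5: correct position 3: c_3 = r_3 − e = 1 − 2 ≡ 12 (mod 13). Hence c = [11, 7, 12, 8, 4].
  Check: interpolating c through the α_i gives m(x) = 9 + 3·x (degree < 2) with m(α_i) = c_i for every i, so c is indeed a codeword.


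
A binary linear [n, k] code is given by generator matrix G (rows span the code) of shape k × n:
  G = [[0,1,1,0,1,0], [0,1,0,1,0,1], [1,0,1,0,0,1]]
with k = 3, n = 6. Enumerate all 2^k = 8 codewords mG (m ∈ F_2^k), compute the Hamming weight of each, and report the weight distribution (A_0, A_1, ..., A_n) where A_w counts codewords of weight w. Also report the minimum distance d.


Weight distribution: A_0 = 1, A_3 = 4, A_4 = 3. Minimum distance d = 3.

Enumerate all 2^3 = 8 messages m ∈ F_2^3.
For each, compute codeword c = mG in F_2^6, then tally its weight.
  m = 000 → c = 000000, weight = 0.
  m = 100 → c = 011010, weight = 3.
  m = 010 → c = 010101, weight = 3.
  m = 110 → c = 001111, weight = 4.
  m = 001 → c = 101001, weight = 3.
  m = 101 → c = 110011, weight = 4.
  m = 011 → c = 111100, weight = 4.
  m = 111 → c = 100110, weight = 3.
Tally weights:
  weight 0: 1 codewords.
  weight 3: 4 codewords.
  weight 4: 3 codewords.
Minimum distance d = smallest w > 0 with A_w > 0 = 3.
Sanity: Σ A_w = 8 = 2^3 = 8 ✓.


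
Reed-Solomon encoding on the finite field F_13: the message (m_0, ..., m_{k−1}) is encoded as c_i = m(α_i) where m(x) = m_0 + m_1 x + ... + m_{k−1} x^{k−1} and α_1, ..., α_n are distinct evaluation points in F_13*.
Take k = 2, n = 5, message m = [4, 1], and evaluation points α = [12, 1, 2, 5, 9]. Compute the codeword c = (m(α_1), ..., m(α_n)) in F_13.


c = [3, 5, 6, 9, 0]

Message polynomial: m(x) = 4 + 1·x (mod 13).
For each evaluation point α_i, compute m(α_i) mod 13:
  α_1 = 12: Horner steps 1 → 3, so m(12) = 3.
  α_2 = 1: Horner steps 1 → 5, so m(1) = 5.
  α_3 = 2: Horner steps 1 → 6, so m(2) = 6.
  α_4 = 5: Horner steps 1 → 9, so m(5) = 9.
  α_5 = 9: Horner steps 1 → 0, so m(9) = 0.
Codeword c = [3, 5, 6, 9, 0] ∈ F_13^5.


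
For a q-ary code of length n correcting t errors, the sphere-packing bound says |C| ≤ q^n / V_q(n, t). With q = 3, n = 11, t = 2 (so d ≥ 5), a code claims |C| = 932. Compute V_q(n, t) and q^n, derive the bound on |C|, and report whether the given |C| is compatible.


V_q(n, t) = 243, q^n = 177147, Hamming bound = 729, |C| = 932 > bound (violated).

Step 1: Compute V_q(n, t) = Σ_{j=0}^2 C(n, j) (q−1)^j.
  j = 0: C(11,0)·(2)^0 = 1·1 = 1.
  j = 1: C(11,1)·(2)^1 = 11·2 = 22.
  j = 2: C(11,2)·(2)^2 = 55·4 = 220.
  V_q(n, t) = 1 + 22 + 220 = 243.
Step 2: q^n = 3^11 = 177147.
Step 3: Hamming bound ⌊q^n / V_q(n,t)⌋ = ⌊177147/243⌋ = 729.
Step 4: Compare |C| = 932 to 729: violated.
The claimed |C| lies above the Hamming bound, so no 3-ary code of length 11 with d ≥ 5 can have 932 codewords.


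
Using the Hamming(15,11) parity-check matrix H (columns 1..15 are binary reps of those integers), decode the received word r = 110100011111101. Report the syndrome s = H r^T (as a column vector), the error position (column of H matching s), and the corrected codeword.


s = (1, 0, 0, 1)^T, error position = 9, corrected codeword c = 110100010111101

Compute s = H r^T mod 2 one row at a time:
  s_1 = 1 + 1 + 1 + 1 + 1 + 1 + 0 + 1 = 7 ≡ 1 (mod 2).
  s_2 = 1 + 0 + 0 + 0 + 1 + 1 + 0 + 1 = 4 ≡ 0 (mod 2).
  s_3 = 1 + 0 + 0 + 0 + 1 + 1 + 0 + 1 = 4 ≡ 0 (mod 2).
  s_4 = 1 + 0 + 0 + 0 + 1 + 1 + 1 + 1 = 5 ≡ 1 (mod 2).
s = (1, 0, 0, 1)^T — this equals column 9 of H (binary 1001), so error is at position 9.
Correct: flip bit 9 of r = 110100011111101 to get c = 110100010111101.


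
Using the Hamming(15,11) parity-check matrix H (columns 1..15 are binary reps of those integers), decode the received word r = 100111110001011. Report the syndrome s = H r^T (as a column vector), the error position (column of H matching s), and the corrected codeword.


s = (0, 1, 0, 0)^T, error position = 4, corrected codeword c = 100011110001011

Compute s = H r^T mod 2 one row at a time:
  s_1 = 1 + 0 + 0 + 0 + 1 + 0 + 1 + 1 = 4 ≡ 0 (mod 2).
  s_2 = 1 + 1 + 1 + 1 + 1 + 0 + 1 + 1 = 7 ≡ 1 (mod 2).
  s_3 = 0 + 0 + 1 + 1 + 0 + 0 + 1 + 1 = 4 ≡ 0 (mod 2).
  s_4 = 1 + 0 + 1 + 1 + 0 + 0 + 0 + 1 = 4 ≡ 0 (mod 2).
s = (0, 1, 0, 0)^T — this equals column 4 of H (binary 0100), so error is at position 4.
Correct: flip bit 4 of r = 100111110001011 to get c = 100011110001011.


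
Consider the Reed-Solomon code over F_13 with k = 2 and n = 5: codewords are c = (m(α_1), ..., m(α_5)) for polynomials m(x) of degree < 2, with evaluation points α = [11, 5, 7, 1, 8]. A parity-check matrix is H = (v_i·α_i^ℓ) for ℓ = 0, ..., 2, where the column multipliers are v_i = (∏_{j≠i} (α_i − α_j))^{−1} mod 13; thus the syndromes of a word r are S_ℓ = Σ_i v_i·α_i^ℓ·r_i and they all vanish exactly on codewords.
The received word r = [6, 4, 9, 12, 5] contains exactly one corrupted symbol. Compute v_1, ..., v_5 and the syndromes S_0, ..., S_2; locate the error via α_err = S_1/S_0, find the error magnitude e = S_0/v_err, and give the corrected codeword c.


S = (6, 6, 6), error at position 4, error magnitude e = 5, c = [6, 4, 9, 7, 5].

Step 1: column multipliers v_i = (∏_{j≠i}(α_i − α_j))^{−1} mod 13.
  i = 1 (α = 11): (11−5)(11−7)(11−1)(11−8) = 6·4·10·3 = 720 ≡ 5, so v_1 = 5^{−1} = 8 (mod 13).
  i = 2 (α = 5): (5−11)(5−7)(5−1)(5−8) = (−6)·(−2)·4·(−3) = −144 ≡ 12, so v_2 = 12^{−1} = 12 (mod 13).
  i = 3 (α = 7): (7−11)(7−5)(7−1)(7−8) = (−4)·2·6·(−1) = 48 ≡ 9, so v_3 = 9^{−1} = 3 (mod 13).
  i = 4 (α = 1): (1−11)(1−5)(1−7)(1−8) = (−10)·(−4)·(−6)·(−7) = 1680 ≡ 3, so v_4 = 3^{−1} = 9 (mod 13).
  i = 5 (α = 8): (8−11)(8−5)(8−7)(8−1) = (−3)·3·1·7 = −63 ≡ 2, so v_5 = 2^{−1} = 7 (mod 13).
  v = [8, 12, 3, 9, 7].
Step 2: syndromes of r = [6, 4, 9, 12, 5] (all sums mod 13).
  S_0 = Σ v_i r_i = 8·6 + 12·4 + 3·9 + 9·12 + 7·5 = 266 ≡ 6.
  S_1 = Σ v_i α_i r_i = 8·11·6 + 12·5·4 + 3·7·9 + 9·1·12 + 7·8·5 = 1345 ≡ 6.
  α_i^2 mod 13 = [4, 12, 10, 1, 12].
  S_2 = Σ v_i α_i^2 r_i = 8·4·6 + 12·12·4 + 3·10·9 + 9·1·12 + 7·12·5 = 1566 ≡ 6.
  S = (6, 6, 6) ≠ 0, so r is not a codeword (an error is present).
Step 3: locate the error. For a single error e at position i, S_ℓ = v_i·e·α_i^ℓ, so α_err = S_1/S_0.
  S_0^{−1} = 6^{−1} = 11 (mod 13), so α_err = 6·11 = 66 ≡ 1 = α_4. Error position i = 4.
  Consistency check: S_2/S_1 = 6·11 = 66 ≡ 1 = α_err ✓ (single-error assumption holds).
Step 4: error magnitude e = S_0/v_4 = S_0·∏_{j≠4}(α_4 − α_j) = 6·3 = 18 ≡ 5 (mod 13).
Step 5: correct position 4: c_4 = r_4 − e = 12 − 5 ≡ 7 (mod 13). Hence c = [6, 4, 9, 7, 5].
  Check: interpolating c through the α_i gives m(x) = 11 + 9·x (degree < 2) with m(α_i) = c_i for every i, so c is indeed a codeword.


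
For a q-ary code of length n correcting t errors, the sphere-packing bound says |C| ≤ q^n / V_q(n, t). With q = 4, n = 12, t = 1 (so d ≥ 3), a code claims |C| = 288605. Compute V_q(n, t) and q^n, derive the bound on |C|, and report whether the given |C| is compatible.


V_q(n, t) = 37, q^n = 16777216, Hamming bound = 453438, |C| = 288605 ≤ bound (satisfied).

Step 1: Compute V_q(n, t) = Σ_{j=0}^1 C(n, j) (q−1)^j.
  j = 0: C(12,0)·(3)^0 = 1·1 = 1.
  j = 1: C(12,1)·(3)^1 = 12·3 = 36.
  V_q(n, t) = 1 + 36 = 37.
Step 2: q^n = 4^12 = 16777216.
Step 3: Hamming bound ⌊q^n / V_q(n,t)⌋ = ⌊16777216/37⌋ = 453438.
Step 4: Compare |C| = 288605 to 453438: satisfied.
The claimed |C| lies below the Hamming bound.


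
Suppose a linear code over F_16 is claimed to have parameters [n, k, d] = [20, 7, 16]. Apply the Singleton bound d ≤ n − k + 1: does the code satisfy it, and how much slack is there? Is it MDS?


Singleton RHS = n − k + 1 = 14, slack = -2, bound violated (no such code; not MDS).

Singleton bound: d ≤ n − k + 1.
Here n = 20, k = 7, so n − k + 1 = 14.
Given d = 16, check d ≤ 14: NO.
Slack = (n − k + 1) − d = -2.
The slack is negative: d = 16 exceeds n − k + 1 = 14 by 2, so the Singleton bound is violated and no linear [20, 7, 16]_16 code can exist. In particular it is not MDS (MDS requires d = n − k + 1 exactly).
Description: the claimed parameters are [20, 7, 16]_16; such a code would be impossible (violates the Singleton bound).


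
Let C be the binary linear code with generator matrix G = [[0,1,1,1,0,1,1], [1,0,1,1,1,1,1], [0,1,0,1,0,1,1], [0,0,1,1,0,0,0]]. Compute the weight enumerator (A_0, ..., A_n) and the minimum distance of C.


Weight distribution: A_0 = 1, A_1 = 2, A_2 = 1, A_3 = 2, A_4 = 5, A_5 = 4, A_6 = 1. Minimum distance d = 1.

Enumerate all 2^4 = 16 messages m ∈ F_2^4.
For each, compute codeword c = mG in F_2^7, then tally its weight.
  m = 0000 → c = 0000000, weight = 0.
  m = 1000 → c = 0111011, weight = 5.
  m = 0100 → c = 1011111, weight = 6.
  m = 1100 → c = 1100100, weight = 3.
  m = 0010 → c = 0101011, weight = 4.
  m = 1010 → c = 0010000, weight = 1.
  m = 0110 → c = 1110100, weight = 4.
  m = 1110 → c = 1001111, weight = 5.
  m = 0001 → c = 0011000, weight = 2.
  m = 1001 → c = 0100011, weight = 3.
  m = 0101 → c = 1000111, weight = 4.
  m = 1101 → c = 1111100, weight = 5.
  m = 0011 → c = 0110011, weight = 4.
  m = 1011 → c = 0001000, weight = 1.
  m = 0111 → c = 1101100, weight = 4.
  m = 1111 → c = 1010111, weight = 5.
Tally weights:
  weight 0: 1 codewords.
  weight 1: 2 codewords.
  weight 2: 1 codewords.
  weight 3: 2 codewords.
  weight 4: 5 codewords.
  weight 5: 4 codewords.
  weight 6: 1 codewords.
Minimum distance d = smallest w > 0 with A_w > 0 = 1.
Sanity: Σ A_w = 16 = 2^4 = 16 ✓.


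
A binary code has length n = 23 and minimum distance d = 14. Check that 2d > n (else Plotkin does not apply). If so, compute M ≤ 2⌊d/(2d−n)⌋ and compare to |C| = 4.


Plotkin bound M ≤ 4; given |C| = 4 ≤ bound (satisfied).

Check applicability: 2d = 28, n = 23.
2d − n = 5 > 0, so Plotkin applies.
Compute d/(2d−n) = 14/5 ≈ 2.8000.
⌊d/(2d−n)⌋ = 2.
Plotkin bound: M ≤ 2·2 = 4.
Given |C| = 4, check: satisfied.
This |C| is at the Plotkin bound.


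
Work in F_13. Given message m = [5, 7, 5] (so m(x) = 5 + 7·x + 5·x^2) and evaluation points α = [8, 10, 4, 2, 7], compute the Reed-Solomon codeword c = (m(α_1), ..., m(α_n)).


c = [4, 3, 9, 0, 0]

Message polynomial: m(x) = 5 + 7·x + 5·x^2 (mod 13).
For each evaluation point α_i, compute m(α_i) mod 13:
  α_1 = 8: Horner steps 5 → 8 → 4, so m(8) = 4.
  α_2 = 10: Horner steps 5 → 5 → 3, so m(10) = 3.
  α_3 = 4: Horner steps 5 → 1 → 9, so m(4) = 9.
  α_4 = 2: Horner steps 5 → 4 → 0, so m(2) = 0.
  α_5 = 7: Horner steps 5 → 3 → 0, so m(7) = 0.
Codeword c = [4, 3, 9, 0, 0] ∈ F_13^5.


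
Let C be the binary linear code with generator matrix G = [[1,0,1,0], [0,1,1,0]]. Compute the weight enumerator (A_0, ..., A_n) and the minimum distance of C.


Weight distribution: A_0 = 1, A_2 = 3. Minimum distance d = 2.

Enumerate all 2^2 = 4 messages m ∈ F_2^2.
For each, compute codeword c = mG in F_2^4, then tally its weight.
  m = 00 → c = 0000, weight = 0.
  m = 10 → c = 1010, weight = 2.
  m = 01 → c = 0110, weight = 2.
  m = 11 → c = 1100, weight = 2.
Tally weights:
  weight 0: 1 codewords.
  weight 2: 3 codewords.
Minimum distance d = smallest w > 0 with A_w > 0 = 2.
Sanity: Σ A_w = 4 = 2^2 = 4 ✓.


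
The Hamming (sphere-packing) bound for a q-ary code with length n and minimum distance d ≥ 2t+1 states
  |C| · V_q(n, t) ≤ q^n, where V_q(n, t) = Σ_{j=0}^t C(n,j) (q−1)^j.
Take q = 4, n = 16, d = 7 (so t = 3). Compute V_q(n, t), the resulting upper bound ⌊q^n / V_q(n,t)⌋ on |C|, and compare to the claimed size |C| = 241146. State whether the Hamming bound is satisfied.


V_q(n, t) = 16249, q^n = 4294967296, Hamming bound = 264321, |C| = 241146 ≤ bound (satisfied).

Step 1: Compute V_q(n, t) = Σ_{j=0}^3 C(n, j) (q−1)^j.
  j = 0: C(16,0)·(3)^0 = 1·1 = 1.
  j = 1: C(16,1)·(3)^1 = 16·3 = 48.
  j = 2: C(16,2)·(3)^2 = 120·9 = 1080.
  j = 3: C(16,3)·(3)^3 = 560·27 = 15120.
  V_q(n, t) = 1 + 48 + 1080 + 15120 = 16249.
Step 2: q^n = 4^16 = 4294967296.
Step 3: Hamming bound ⌊q^n / V_q(n,t)⌋ = ⌊4294967296/16249⌋ = 264321.
Step 4: Compare |C| = 241146 to 264321: satisfied.
The claimed |C| lies below the Hamming bound.


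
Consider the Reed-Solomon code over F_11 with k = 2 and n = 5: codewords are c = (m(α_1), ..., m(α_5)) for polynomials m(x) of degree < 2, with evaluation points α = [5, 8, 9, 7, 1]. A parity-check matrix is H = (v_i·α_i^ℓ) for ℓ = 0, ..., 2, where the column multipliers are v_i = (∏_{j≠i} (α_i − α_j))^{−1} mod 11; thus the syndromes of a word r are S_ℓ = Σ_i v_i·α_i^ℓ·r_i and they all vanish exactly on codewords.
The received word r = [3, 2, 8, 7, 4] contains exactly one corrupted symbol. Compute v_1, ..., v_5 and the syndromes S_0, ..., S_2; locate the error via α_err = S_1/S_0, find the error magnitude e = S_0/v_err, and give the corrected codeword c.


S = (10, 6, 8), error at position 1, error magnitude e = 8, c = [6, 2, 8, 7, 4].

Step 1: column multipliers v_i = (∏_{j≠i}(α_i − α_j))^{−1} mod 11.
  i = 1 (α = 5): (5−8)(5−9)(5−7)(5−1) = (−3)·(−4)·(−2)·4 = −96 ≡ 3, so v_1 = 3^{−1} = 4 (mod 11).
  i = 2 (α = 8): (8−5)(8−9)(8−7)(8−1) = 3·(−1)·1·7 = −21 ≡ 1, so v_2 = 1^{−1} = 1 (mod 11).
  i = 3 (α = 9): (9−5)(9−8)(9−7)(9−1) = 4·1·2·8 = 64 ≡ 9, so v_3 = 9^{−1} = 5 (mod 11).
  i = 4 (α = 7): (7−5)(7−8)(7−9)(7−1) = 2·(−1)·(−2)·6 = 24 ≡ 2, so v_4 = 2^{−1} = 6 (mod 11).
  i = 5 (α = 1): (1−5)(1−8)(1−9)(1−7) = (−4)·(−7)·(−8)·(−6) = 1344 ≡ 2, so v_5 = 2^{−1} = 6 (mod 11).
  v = [4, 1, 5, 6, 6].
Step 2: syndromes of r = [3, 2, 8, 7, 4] (all sums mod 11).
  S_0 = Σ v_i r_i = 4·3 + 1·2 + 5·8 + 6·7 + 6·4 = 120 ≡ 10.
  S_1 = Σ v_i α_i r_i = 4·5·3 + 1·8·2 + 5·9·8 + 6·7·7 + 6·1·4 = 754 ≡ 6.
  α_i^2 mod 11 = [3, 9, 4, 5, 1].
  S_2 = Σ v_i α_i^2 r_i = 4·3·3 + 1·9·2 + 5·4·8 + 6·5·7 + 6·1·4 = 448 ≡ 8.
  S = (10, 6, 8) ≠ 0, so r is not a codeword (an error is present).
Step 3: locate the error. For a single error e at position i, S_ℓ = v_i·e·α_i^ℓ, so α_err = S_1/S_0.
  S_0^{−1} = 10^{−1} = 10 (mod 11), so α_err = 6·10 = 60 ≡ 5 = α_1. Error position i = 1.
  Consistency check: S_2/S_1 = 8·2 = 16 ≡ 5 = α_err ✓ (single-error assumption holds).
Step 4: error magnitude e = S_0/v_1 = S_0·∏_{j≠1}(α_1 − α_j) = 10·3 = 30 ≡ 8 (mod 11).
Step 5: correct position 1: c_1 = r_1 − e = 3 − 8 ≡ 6 (mod 11). Hence c = [6, 2, 8, 7, 4].
  Check: interpolating c through the α_i gives m(x) = 9 + 6·x (degree < 2) with m(α_i) = c_i for every i, so c is indeed a codeword.


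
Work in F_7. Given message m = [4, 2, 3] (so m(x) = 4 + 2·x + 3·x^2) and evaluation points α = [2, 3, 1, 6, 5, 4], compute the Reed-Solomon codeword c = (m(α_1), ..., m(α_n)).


c = [6, 2, 2, 5, 5, 4]

Message polynomial: m(x) = 4 + 2·x + 3·x^2 (mod 7).
For each evaluation point α_i, compute m(α_i) mod 7:
  α_1 = 2: Horner steps 3 → 1 → 6, so m(2) = 6.
  α_2 = 3: Horner steps 3 → 4 → 2, so m(3) = 2.
  α_3 = 1: Horner steps 3 → 5 → 2, so m(1) = 2.
  α_4 = 6: Horner steps 3 → 6 → 5, so m(6) = 5.
  α_5 = 5: Horner steps 3 → 3 → 5, so m(5) = 5.
  α_6 = 4: Horner steps 3 → 0 → 4, so m(4) = 4.
Codeword c = [6, 2, 2, 5, 5, 4] ∈ F_7^6.


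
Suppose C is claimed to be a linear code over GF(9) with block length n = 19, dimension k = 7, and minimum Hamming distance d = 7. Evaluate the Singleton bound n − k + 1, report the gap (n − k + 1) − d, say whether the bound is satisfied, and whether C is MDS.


Singleton RHS = n − k + 1 = 13, slack = 6, bound satisfied, not MDS.

Singleton bound: d ≤ n − k + 1.
Here n = 19, k = 7, so n − k + 1 = 13.
Given d = 7, check d ≤ 13: YES.
Slack = (n − k + 1) − d = 6.
The code is NOT MDS (slack = 6 > 0).
Description: the claimed parameters are [19, 7, 7]_9; such a code would be non-MDS.


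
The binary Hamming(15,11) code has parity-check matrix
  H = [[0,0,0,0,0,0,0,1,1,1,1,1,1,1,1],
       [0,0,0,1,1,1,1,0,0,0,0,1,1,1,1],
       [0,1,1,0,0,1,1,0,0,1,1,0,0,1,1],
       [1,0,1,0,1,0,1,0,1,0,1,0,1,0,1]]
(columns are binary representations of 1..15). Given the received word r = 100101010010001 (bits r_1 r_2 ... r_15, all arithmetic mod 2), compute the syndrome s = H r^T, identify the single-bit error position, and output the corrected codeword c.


s = (1, 1, 1, 1)^T, error position = 15, corrected codeword c = 100101010010000

Compute s = H r^T mod 2 one row at a time:
  s_1 = 1 + 0 + 0 + 1 + 0 + 0 + 0 + 1 = 3 ≡ 1 (mod 2).
  s_2 = 1 + 0 + 1 + 0 + 0 + 0 + 0 + 1 = 3 ≡ 1 (mod 2).
  s_3 = 0 + 0 + 1 + 0 + 0 + 1 + 0 + 1 = 3 ≡ 1 (mod 2).
  s_4 = 1 + 0 + 0 + 0 + 0 + 1 + 0 + 1 = 3 ≡ 1 (mod 2).
s = (1, 1, 1, 1)^T — this equals column 15 of H (binary 1111), so error is at position 15.
Correct: flip bit 15 of r = 100101010010001 to get c = 100101010010000.


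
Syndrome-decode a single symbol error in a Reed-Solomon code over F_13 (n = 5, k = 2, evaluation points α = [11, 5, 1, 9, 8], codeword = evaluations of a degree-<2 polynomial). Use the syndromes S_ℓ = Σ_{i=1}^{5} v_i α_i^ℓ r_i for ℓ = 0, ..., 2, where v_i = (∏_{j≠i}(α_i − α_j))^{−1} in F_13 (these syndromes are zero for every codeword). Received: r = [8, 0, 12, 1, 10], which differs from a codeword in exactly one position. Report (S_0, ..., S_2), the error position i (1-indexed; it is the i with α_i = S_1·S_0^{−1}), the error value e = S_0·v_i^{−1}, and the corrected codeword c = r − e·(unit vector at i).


S = (10, 2, 3), error at position 5, error magnitude e = 6, c = [8, 0, 12, 1, 4].

Step 1: column multipliers v_i = (∏_{j≠i}(α_i − α_j))^{−1} mod 13.
  i = 1 (α = 11): (11−5)(11−1)(11−9)(11−8) = 6·10·2·3 = 360 ≡ 9, so v_1 = 9^{−1} = 3 (mod 13).
  i = 2 (α = 5): (5−11)(5−1)(5−9)(5−8) = (−6)·4·(−4)·(−3) = −288 ≡ 11, so v_2 = 11^{−1} = 6 (mod 13).
  i = 3 (α = 1): (1−11)(1−5)(1−9)(1−8) = (−10)·(−4)·(−8)·(−7) = 2240 ≡ 4, so v_3 = 4^{−1} = 10 (mod 13).
  i = 4 (α = 9): (9−11)(9−5)(9−1)(9−8) = (−2)·4·8·1 = −64 ≡ 1, so v_4 = 1^{−1} = 1 (mod 13).
  i = 5 (α = 8): (8−11)(8−5)(8−1)(8−9) = (−3)·3·7·(−1) = 63 ≡ 11, so v_5 = 11^{−1} = 6 (mod 13).
  v = [3, 6, 10, 1, 6].
Step 2: syndromes of r = [8, 0, 12, 1, 10] (all sums mod 13).
  S_0 = Σ v_i r_i = 3·8 + 6·0 + 10·12 + 1·1 + 6·10 = 205 ≡ 10.
  S_1 = Σ v_i α_i r_i = 3·11·8 + 6·5·0 + 10·1·12 + 1·9·1 + 6·8·10 = 873 ≡ 2.
  α_i^2 mod 13 = [4, 12, 1, 3, 12].
  S_2 = Σ v_i α_i^2 r_i = 3·4·8 + 6·12·0 + 10·1·12 + 1·3·1 + 6·12·10 = 939 ≡ 3.
  S = (10, 2, 3) ≠ 0, so r is not a codeword (an error is present).
Step 3: locate the error. For a single error e at position i, S_ℓ = v_i·e·α_i^ℓ, so α_err = S_1/S_0.
  S_0^{−1} = 10^{−1} = 4 (mod 13), so α_err = 2·4 = 8 ≡ 8 = α_5. Error position i = 5.
  Consistency check: S_2/S_1 = 3·7 = 21 ≡ 8 = α_err ✓ (single-error assumption holds).
Step 4: error magnitude e = S_0/v_5 = S_0·∏_{j≠5}(α_5 − α_j) = 10·11 = 110 ≡ 6 (mod 13).
Step 5: correct position 5: c_5 = r_5 − e = 10 − 6 ≡ 4 (mod 13). Hence c = [8, 0, 12, 1, 4].
  Check: interpolating c through the α_i gives m(x) = 2 + 10·x (degree < 2) with m(α_i) = c_i for every i, so c is indeed a codeword.


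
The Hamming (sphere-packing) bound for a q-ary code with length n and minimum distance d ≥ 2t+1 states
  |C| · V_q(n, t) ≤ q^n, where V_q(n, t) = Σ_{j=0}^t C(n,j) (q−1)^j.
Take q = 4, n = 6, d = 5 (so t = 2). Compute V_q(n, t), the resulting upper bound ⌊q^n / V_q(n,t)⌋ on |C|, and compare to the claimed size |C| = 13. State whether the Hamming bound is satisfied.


V_q(n, t) = 154, q^n = 4096, Hamming bound = 26, |C| = 13 ≤ bound (satisfied).

Step 1: Compute V_q(n, t) = Σ_{j=0}^2 C(n, j) (q−1)^j.
  j = 0: C(6,0)·(3)^0 = 1·1 = 1.
  j = 1: C(6,1)·(3)^1 = 6·3 = 18.
  j = 2: C(6,2)·(3)^2 = 15·9 = 135.
  V_q(n, t) = 1 + 18 + 135 = 154.
Step 2: q^n = 4^6 = 4096.
Step 3: Hamming bound ⌊q^n / V_q(n,t)⌋ = ⌊4096/154⌋ = 26.
Step 4: Compare |C| = 13 to 26: satisfied.
The claimed |C| lies below the Hamming bound.


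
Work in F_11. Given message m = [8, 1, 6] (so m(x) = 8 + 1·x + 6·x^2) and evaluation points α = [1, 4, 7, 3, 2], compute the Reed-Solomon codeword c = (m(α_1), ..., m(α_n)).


c = [4, 9, 1, 10, 1]

Message polynomial: m(x) = 8 + 1·x + 6·x^2 (mod 11).
For each evaluation point α_i, compute m(α_i) mod 11:
  α_1 = 1: Horner steps 6 → 7 → 4, so m(1) = 4.
  α_2 = 4: Horner steps 6 → 3 → 9, so m(4) = 9.
  α_3 = 7: Horner steps 6 → 10 → 1, so m(7) = 1.
  α_4 = 3: Horner steps 6 → 8 → 10, so m(3) = 10.
  α_5 = 2: Horner steps 6 → 2 → 1, so m(2) = 1.
Codeword c = [4, 9, 1, 10, 1] ∈ F_11^5.


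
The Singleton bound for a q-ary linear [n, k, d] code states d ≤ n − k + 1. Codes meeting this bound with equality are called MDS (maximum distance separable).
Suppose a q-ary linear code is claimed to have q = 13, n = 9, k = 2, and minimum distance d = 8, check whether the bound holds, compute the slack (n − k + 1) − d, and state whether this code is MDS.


Singleton RHS = n − k + 1 = 8, slack = 0, bound satisfied, MDS.

Singleton bound: d ≤ n − k + 1.
Here n = 9, k = 2, so n − k + 1 = 8.
Given d = 8, check d ≤ 8: YES.
Slack = (n − k + 1) − d = 0.
The code is MDS (slack = 0).
Description: the claimed parameters are [9, 2, 8]_13; such a code would be MDS (meets Singleton bound).


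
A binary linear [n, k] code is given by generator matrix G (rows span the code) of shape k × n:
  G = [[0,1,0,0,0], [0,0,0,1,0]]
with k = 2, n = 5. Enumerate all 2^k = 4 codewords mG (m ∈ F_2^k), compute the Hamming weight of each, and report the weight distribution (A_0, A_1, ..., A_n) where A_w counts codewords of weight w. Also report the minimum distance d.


Weight distribution: A_0 = 1, A_1 = 2, A_2 = 1. Minimum distance d = 1.

Enumerate all 2^2 = 4 messages m ∈ F_2^2.
For each, compute codeword c = mG in F_2^5, then tally its weight.
  m = 00 → c = 00000, weight = 0.
  m = 10 → c = 01000, weight = 1.
  m = 01 → c = 00010, weight = 1.
  m = 11 → c = 01010, weight = 2.
Tally weights:
  weight 0: 1 codewords.
  weight 1: 2 codewords.
  weight 2: 1 codewords.
Minimum distance d = smallest w > 0 with A_w > 0 = 1.
Sanity: Σ A_w = 4 = 2^2 = 4 ✓.


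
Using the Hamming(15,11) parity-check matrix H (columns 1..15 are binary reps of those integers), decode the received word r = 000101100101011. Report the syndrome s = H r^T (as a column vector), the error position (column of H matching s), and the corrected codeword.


s = (0, 0, 1, 0)^T, error position = 2, corrected codeword c = 010101100101011

Compute s = H r^T mod 2 one row at a time:
  s_1 = 0 + 0 + 1 + 0 + 1 + 0 + 1 + 1 = 4 ≡ 0 (mod 2).
  s_2 = 1 + 0 + 1 + 1 + 1 + 0 + 1 + 1 = 6 ≡ 0 (mod 2).
  s_3 = 0 + 0 + 1 + 1 + 1 + 0 + 1 + 1 = 5 ≡ 1 (mod 2).
  s_4 = 0 + 0 + 0 + 1 + 0 + 0 + 0 + 1 = 2 ≡ 0 (mod 2).
s = (0, 0, 1, 0)^T — this equals column 2 of H (binary 0010), so error is at position 2.
Correct: flip bit 2 of r = 000101100101011 to get c = 010101100101011.


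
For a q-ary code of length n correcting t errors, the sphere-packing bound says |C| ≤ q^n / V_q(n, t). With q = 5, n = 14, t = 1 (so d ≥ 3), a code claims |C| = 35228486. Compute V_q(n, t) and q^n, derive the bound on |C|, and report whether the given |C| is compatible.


V_q(n, t) = 57, q^n = 6103515625, Hamming bound = 107079221, |C| = 35228486 ≤ bound (satisfied).

Step 1: Compute V_q(n, t) = Σ_{j=0}^1 C(n, j) (q−1)^j.
  j = 0: C(14,0)·(4)^0 = 1·1 = 1.
  j = 1: C(14,1)·(4)^1 = 14·4 = 56.
  V_q(n, t) = 1 + 56 = 57.
Step 2: q^n = 5^14 = 6103515625.
Step 3: Hamming bound ⌊q^n / V_q(n,t)⌋ = ⌊6103515625/57⌋ = 107079221.
Step 4: Compare |C| = 35228486 to 107079221: satisfied.
The claimed |C| lies below the Hamming bound.


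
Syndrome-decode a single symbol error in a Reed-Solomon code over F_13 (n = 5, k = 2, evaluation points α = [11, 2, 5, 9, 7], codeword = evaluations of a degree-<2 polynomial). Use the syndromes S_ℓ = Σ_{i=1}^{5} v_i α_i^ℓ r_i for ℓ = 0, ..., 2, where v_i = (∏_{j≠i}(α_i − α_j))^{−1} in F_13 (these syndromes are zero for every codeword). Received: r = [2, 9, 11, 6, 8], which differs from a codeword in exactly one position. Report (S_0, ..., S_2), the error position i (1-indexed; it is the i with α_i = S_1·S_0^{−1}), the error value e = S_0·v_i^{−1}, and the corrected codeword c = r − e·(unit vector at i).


S = (8, 7, 11), error at position 4, error magnitude e = 1, c = [2, 9, 11, 5, 8].

Step 1: column multipliers v_i = (∏_{j≠i}(α_i − α_j))^{−1} mod 13.
  i = 1 (α = 11): (11−2)(11−5)(11−9)(11−7) = 9·6·2·4 = 432 ≡ 3, so v_1 = 3^{−1} = 9 (mod 13).
  i = 2 (α = 2): (2−11)(2−5)(2−9)(2−7) = (−9)·(−3)·(−7)·(−5) = 945 ≡ 9, so v_2 = 9^{−1} = 3 (mod 13).
  i = 3 (α = 5): (5−11)(5−2)(5−9)(5−7) = (−6)·3·(−4)·(−2) = −144 ≡ 12, so v_3 = 12^{−1} = 12 (mod 13).
  i = 4 (α = 9): (9−11)(9−2)(9−5)(9−7) = (−2)·7·4·2 = −112 ≡ 5, so v_4 = 5^{−1} = 8 (mod 13).
  i = 5 (α = 7): (7−11)(7−2)(7−5)(7−9) = (−4)·5·2·(−2) = 80 ≡ 2, so v_5 = 2^{−1} = 7 (mod 13).
  v = [9, 3, 12, 8, 7].
Step 2: syndromes of r = [2, 9, 11, 6, 8] (all sums mod 13).
  S_0 = Σ v_i r_i = 9·2 + 3·9 + 12·11 + 8·6 + 7·8 = 281 ≡ 8.
  S_1 = Σ v_i α_i r_i = 9·11·2 + 3·2·9 + 12·5·11 + 8·9·6 + 7·7·8 = 1736 ≡ 7.
  α_i^2 mod 13 = [4, 4, 12, 3, 10].
  S_2 = Σ v_i α_i^2 r_i = 9·4·2 + 3·4·9 + 12·12·11 + 8·3·6 + 7·10·8 = 2468 ≡ 11.
  S = (8, 7, 11) ≠ 0, so r is not a codeword (an error is present).
Step 3: locate the error. For a single error e at position i, S_ℓ = v_i·e·α_i^ℓ, so α_err = S_1/S_0.
  S_0^{−1} = 8^{−1} = 5 (mod 13), so α_err = 7·5 = 35 ≡ 9 = α_4. Error position i = 4.
  Consistency check: S_2/S_1 = 11·2 = 22 ≡ 9 = α_err ✓ (single-error assumption holds).
Step 4: error magnitude e = S_0/v_4 = S_0·∏_{j≠4}(α_4 − α_j) = 8·5 = 40 ≡ 1 (mod 13).
Step 5: correct position 4: c_4 = r_4 − e = 6 − 1 ≡ 5 (mod 13). Hence c = [2, 9, 11, 5, 8].
  Check: interpolating c through the α_i gives m(x) = 12 + 5·x (degree < 2) with m(α_i) = c_i for every i, so c is indeed a codeword.


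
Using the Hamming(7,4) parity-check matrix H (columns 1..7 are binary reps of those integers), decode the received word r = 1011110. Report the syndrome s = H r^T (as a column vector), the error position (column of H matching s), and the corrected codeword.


s = (1, 0, 1)^T, error position = 5, corrected codeword c = 1011010

Compute s = H r^T mod 2 one row at a time:
  s_1 = 1 + 1 + 1 + 0 = 3 ≡ 1 (mod 2).
  s_2 = 0 + 1 + 1 + 0 = 2 ≡ 0 (mod 2).
  s_3 = 1 + 1 + 1 + 0 = 3 ≡ 1 (mod 2).
s = (1, 0, 1)^T — this equals column 5 of H (binary 101), so error is at position 5.
Correct: flip bit 5 of r = 1011110 to get c = 1011010.


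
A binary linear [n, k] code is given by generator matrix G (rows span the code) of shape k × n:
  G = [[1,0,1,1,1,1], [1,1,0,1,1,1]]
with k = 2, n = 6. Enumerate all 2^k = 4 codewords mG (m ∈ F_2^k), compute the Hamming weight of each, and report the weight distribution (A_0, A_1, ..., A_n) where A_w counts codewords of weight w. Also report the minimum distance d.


Weight distribution: A_0 = 1, A_2 = 1, A_5 = 2. Minimum distance d = 2.

Enumerate all 2^2 = 4 messages m ∈ F_2^2.
For each, compute codeword c = mG in F_2^6, then tally its weight.
  m = 00 → c = 000000, weight = 0.
  m = 10 → c = 101111, weight = 5.
  m = 01 → c = 110111, weight = 5.
  m = 11 → c = 011000, weight = 2.
Tally weights:
  weight 0: 1 codewords.
  weight 2: 1 codewords.
  weight 5: 2 codewords.
Minimum distance d = smallest w > 0 with A_w > 0 = 2.
Sanity: Σ A_w = 4 = 2^2 = 4 ✓.
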